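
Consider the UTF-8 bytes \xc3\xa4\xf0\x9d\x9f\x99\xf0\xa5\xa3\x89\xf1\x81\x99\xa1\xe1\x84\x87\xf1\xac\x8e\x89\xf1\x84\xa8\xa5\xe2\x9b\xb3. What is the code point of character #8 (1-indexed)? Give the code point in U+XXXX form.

Offset 0: leading byte 0xC3 = 11000011 → 2-byte char #1 = C3 A4.
Offset 2: leading byte 0xF0 = 11110000 → 4-byte char #2 = F0 9D 9F 99.
Offset 6: leading byte 0xF0 = 11110000 → 4-byte char #3 = F0 A5 A3 89.
Offset 10: leading byte 0xF1 = 11110001 → 4-byte char #4 = F1 81 99 A1.
Offset 14: leading byte 0xE1 = 11100001 → 3-byte char #5 = E1 84 87.
Offset 17: leading byte 0xF1 = 11110001 → 4-byte char #6 = F1 AC 8E 89.
Offset 21: leading byte 0xF1 = 11110001 → 4-byte char #7 = F1 84 A8 A5.
Offset 25: leading byte 0xE2 = 11100010 → 3-byte char #8 = E2 9B B3.
Leading byte 0xE2 = 11100010 matches 1110xxxx → 3-byte sequence.
Byte 1: 0xE2 = 11100010, payload 0010 (4 bits).
Byte 2: 0x9B = 10011011 (10xxxxxx ✓), payload 011011.
Byte 3: 0xB3 = 10110011 (10xxxxxx ✓), payload 110011.
Concatenate: 0010011011110011 = 0x26F3 (16 bits → U+26F3).

U+26F3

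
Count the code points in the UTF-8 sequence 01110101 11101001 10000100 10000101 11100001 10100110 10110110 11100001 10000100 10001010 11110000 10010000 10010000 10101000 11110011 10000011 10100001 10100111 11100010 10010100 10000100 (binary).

Byte at offset 0: 0x75 = 01110101 → 1-byte char (#1). Advance 1.
Byte at offset 1: 0xE9 = 11101001 → 3-byte char (#2). Advance 3.
Byte at offset 4: 0xE1 = 11100001 → 3-byte char (#3). Advance 3.
Byte at offset 7: 0xE1 = 11100001 → 3-byte char (#4). Advance 3.
Byte at offset 10: 0xF0 = 11110000 → 4-byte char (#5). Advance 4.
Byte at offset 14: 0xF3 = 11110011 → 4-byte char (#6). Advance 4.
Byte at offset 18: 0xE2 = 11100010 → 3-byte char (#7). Advance 3.
Reached end at offset 21 after 7 code points.

7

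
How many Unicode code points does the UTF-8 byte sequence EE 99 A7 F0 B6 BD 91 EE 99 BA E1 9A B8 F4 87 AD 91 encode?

5

Byte at offset 0: 0xEE = 11101110 → 3-byte char (#1). Advance 3.
Byte at offset 3: 0xF0 = 11110000 → 4-byte char (#2). Advance 4.
Byte at offset 7: 0xEE = 11101110 → 3-byte char (#3). Advance 3.
Byte at offset 10: 0xE1 = 11100001 → 3-byte char (#4). Advance 3.
Byte at offset 13: 0xF4 = 11110100 → 4-byte char (#5). Advance 4.
Reached end at offset 17 after 5 code points.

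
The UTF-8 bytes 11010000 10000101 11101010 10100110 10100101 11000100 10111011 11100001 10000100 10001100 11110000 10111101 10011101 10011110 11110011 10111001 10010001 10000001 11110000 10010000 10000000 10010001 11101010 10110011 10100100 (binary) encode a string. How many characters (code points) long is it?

Byte at offset 0: 0xD0 = 11010000 → 2-byte char (#1). Advance 2.
Byte at offset 2: 0xEA = 11101010 → 3-byte char (#2). Advance 3.
Byte at offset 5: 0xC4 = 11000100 → 2-byte char (#3). Advance 2.
Byte at offset 7: 0xE1 = 11100001 → 3-byte char (#4). Advance 3.
Byte at offset 10: 0xF0 = 11110000 → 4-byte char (#5). Advance 4.
Byte at offset 14: 0xF3 = 11110011 → 4-byte char (#6). Advance 4.
Byte at offset 18: 0xF0 = 11110000 → 4-byte char (#7). Advance 4.
Byte at offset 22: 0xEA = 11101010 → 3-byte char (#8). Advance 3.
Reached end at offset 25 after 8 code points.

8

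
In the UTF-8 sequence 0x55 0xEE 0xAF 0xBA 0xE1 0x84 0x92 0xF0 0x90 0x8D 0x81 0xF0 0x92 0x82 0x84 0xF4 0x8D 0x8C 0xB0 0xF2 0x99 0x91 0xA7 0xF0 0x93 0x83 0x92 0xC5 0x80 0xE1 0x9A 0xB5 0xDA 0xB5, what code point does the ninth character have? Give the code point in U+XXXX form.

U+0140

Offset 0: leading byte 0x55 = 01010101 → 1-byte char #1 = 55.
Offset 1: leading byte 0xEE = 11101110 → 3-byte char #2 = EE AF BA.
Offset 4: leading byte 0xE1 = 11100001 → 3-byte char #3 = E1 84 92.
Offset 7: leading byte 0xF0 = 11110000 → 4-byte char #4 = F0 90 8D 81.
Offset 11: leading byte 0xF0 = 11110000 → 4-byte char #5 = F0 92 82 84.
Offset 15: leading byte 0xF4 = 11110100 → 4-byte char #6 = F4 8D 8C B0.
Offset 19: leading byte 0xF2 = 11110010 → 4-byte char #7 = F2 99 91 A7.
Offset 23: leading byte 0xF0 = 11110000 → 4-byte char #8 = F0 93 83 92.
Offset 27: leading byte 0xC5 = 11000101 → 2-byte char #9 = C5 80.
Leading byte 0xC5 = 11000101 matches 110xxxxx → 2-byte sequence.
Byte 1: 0xC5 = 11000101, payload 00101 (5 bits).
Byte 2: 0x80 = 10000000 (10xxxxxx ✓), payload 000000.
Concatenate: 00101000000 = 0x140 (11 bits → U+0140).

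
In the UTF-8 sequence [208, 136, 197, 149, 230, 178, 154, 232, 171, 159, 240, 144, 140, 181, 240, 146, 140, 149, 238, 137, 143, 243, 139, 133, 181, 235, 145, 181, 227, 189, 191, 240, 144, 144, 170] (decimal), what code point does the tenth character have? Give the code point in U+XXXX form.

U+3F7F

Offset 0: leading byte 0xD0 = 11010000 → 2-byte char #1 = D0 88.
Offset 2: leading byte 0xC5 = 11000101 → 2-byte char #2 = C5 95.
Offset 4: leading byte 0xE6 = 11100110 → 3-byte char #3 = E6 B2 9A.
Offset 7: leading byte 0xE8 = 11101000 → 3-byte char #4 = E8 AB 9F.
Offset 10: leading byte 0xF0 = 11110000 → 4-byte char #5 = F0 90 8C B5.
Offset 14: leading byte 0xF0 = 11110000 → 4-byte char #6 = F0 92 8C 95.
Offset 18: leading byte 0xEE = 11101110 → 3-byte char #7 = EE 89 8F.
Offset 21: leading byte 0xF3 = 11110011 → 4-byte char #8 = F3 8B 85 B5.
Offset 25: leading byte 0xEB = 11101011 → 3-byte char #9 = EB 91 B5.
Offset 28: leading byte 0xE3 = 11100011 → 3-byte char #10 = E3 BD BF.
Leading byte 0xE3 = 11100011 matches 1110xxxx → 3-byte sequence.
Byte 1: 0xE3 = 11100011, payload 0011 (4 bits).
Byte 2: 0xBD = 10111101 (10xxxxxx ✓), payload 111101.
Byte 3: 0xBF = 10111111 (10xxxxxx ✓), payload 111111.
Concatenate: 0011111101111111 = 0x3F7F (16 bits → U+3F7F).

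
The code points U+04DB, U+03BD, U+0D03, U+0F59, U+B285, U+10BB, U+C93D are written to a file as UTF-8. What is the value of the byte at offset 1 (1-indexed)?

0xD3

1-indexed offset 1 is 0-indexed offset 0.
U+04DB → 2-byte form D3 9B at offsets 0–1.
Offset 0 falls in char 1's range; it's byte 1 of D3 9B = 0xD3.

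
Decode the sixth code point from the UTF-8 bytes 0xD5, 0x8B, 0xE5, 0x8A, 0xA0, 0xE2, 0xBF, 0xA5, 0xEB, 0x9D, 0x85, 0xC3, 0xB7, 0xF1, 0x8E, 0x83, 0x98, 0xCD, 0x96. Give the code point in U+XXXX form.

U+4E0D8

Offset 0: leading byte 0xD5 = 11010101 → 2-byte char #1 = D5 8B.
Offset 2: leading byte 0xE5 = 11100101 → 3-byte char #2 = E5 8A A0.
Offset 5: leading byte 0xE2 = 11100010 → 3-byte char #3 = E2 BF A5.
Offset 8: leading byte 0xEB = 11101011 → 3-byte char #4 = EB 9D 85.
Offset 11: leading byte 0xC3 = 11000011 → 2-byte char #5 = C3 B7.
Offset 13: leading byte 0xF1 = 11110001 → 4-byte char #6 = F1 8E 83 98.
Leading byte 0xF1 = 11110001 matches 11110xxx → 4-byte sequence.
Byte 1: 0xF1 = 11110001, payload 001 (3 bits).
Byte 2: 0x8E = 10001110 (10xxxxxx ✓), payload 001110.
Byte 3: 0x83 = 10000011 (10xxxxxx ✓), payload 000011.
Byte 4: 0x98 = 10011000 (10xxxxxx ✓), payload 011000.
Concatenate: 001001110000011011000 = 0x4E0D8 (21 bits → U+4E0D8).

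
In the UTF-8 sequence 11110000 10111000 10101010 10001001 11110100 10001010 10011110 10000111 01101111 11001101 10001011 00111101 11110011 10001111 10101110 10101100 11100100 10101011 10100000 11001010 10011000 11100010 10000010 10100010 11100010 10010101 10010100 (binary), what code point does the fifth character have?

U+003D

Offset 0: leading byte 0xF0 = 11110000 → 4-byte char #1 = F0 B8 AA 89.
Offset 4: leading byte 0xF4 = 11110100 → 4-byte char #2 = F4 8A 9E 87.
Offset 8: leading byte 0x6F = 01101111 → 1-byte char #3 = 6F.
Offset 9: leading byte 0xCD = 11001101 → 2-byte char #4 = CD 8B.
Offset 11: leading byte 0x3D = 00111101 → 1-byte char #5 = 3D.
Leading byte 0x3D = 00111101 matches 0xxxxxxx → 1-byte sequence.
Byte 1: 0x3D = 00111101, payload 0111101 (7 bits).
Concatenate: 0111101 = 0x3D (7 bits → U+003D).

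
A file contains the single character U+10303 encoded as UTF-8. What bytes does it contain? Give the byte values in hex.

F0 90 8C 83

U+10303 = 0x10303 = 66307 decimal. In range U+10000–U+10FFFF → 4-byte form: 11110xxx 10xxxxxx 10xxxxxx 10xxxxxx.
Binary (21 bits): 000010000001100000011.
Split 3+6+6+6: 000 | 010000 | 001100 | 000011.
Byte 1: 11110000 = 0xF0.
Byte 2: 10010000 = 0x90.
Byte 3: 10001100 = 0x8C.
Byte 4: 10000011 = 0x83.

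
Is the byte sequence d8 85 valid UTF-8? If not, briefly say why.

valid

Leading byte 0xD8 = 11011000 → 2-byte form.
Continuation bytes 0x85=10000101 all match 10xxxxxx.
Decoded value 0x605 is ≥ 0x80 (shortest form) and not a surrogate.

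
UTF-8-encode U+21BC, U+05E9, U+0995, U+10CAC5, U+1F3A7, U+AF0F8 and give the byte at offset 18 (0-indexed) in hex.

U+21BC → 3-byte form E2 86 BC at offsets 0–2.
U+05E9 → 2-byte form D7 A9 at offsets 3–4.
U+0995 → 3-byte form E0 A6 95 at offsets 5–7.
U+10CAC5 → 4-byte form F4 8C AB 85 at offsets 8–11.
U+1F3A7 → 4-byte form F0 9F 8E A7 at offsets 12–15.
U+AF0F8 → 4-byte form F2 AF 83 B8 at offsets 16–19.
Offset 18 falls in char 6's range; it's byte 3 of F2 AF 83 B8 = 0x83.

0x83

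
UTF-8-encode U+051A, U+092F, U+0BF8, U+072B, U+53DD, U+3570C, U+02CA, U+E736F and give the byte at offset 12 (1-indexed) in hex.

0x8F

1-indexed offset 12 is 0-indexed offset 11.
U+051A → 2-byte form D4 9A at offsets 0–1.
U+092F → 3-byte form E0 A4 AF at offsets 2–4.
U+0BF8 → 3-byte form E0 AF B8 at offsets 5–7.
U+072B → 2-byte form DC AB at offsets 8–9.
U+53DD → 3-byte form E5 8F 9D at offsets 10–12.
Offset 11 falls in char 5's range; it's byte 2 of E5 8F 9D = 0x8F.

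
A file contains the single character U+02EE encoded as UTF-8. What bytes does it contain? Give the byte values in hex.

CB AE

U+02EE = 0x2EE = 750 decimal. In range U+0080–U+07FF → 2-byte form: 110xxxxx 10xxxxxx.
Binary (11 bits): 01011101110.
Split 5+6: 01011 | 101110.
Byte 1: 11001011 = 0xCB.
Byte 2: 10101110 = 0xAE.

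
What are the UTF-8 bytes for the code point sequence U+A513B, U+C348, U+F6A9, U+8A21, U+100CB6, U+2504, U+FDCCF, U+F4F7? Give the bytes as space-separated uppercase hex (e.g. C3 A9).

U+A513B: 4-byte form → F2 A5 84 BB.
U+C348: 3-byte form → EC 8D 88.
U+F6A9: 3-byte form → EF 9A A9.
U+8A21: 3-byte form → E8 A8 A1.
U+100CB6: 4-byte form → F4 80 B2 B6.
U+2504: 3-byte form → E2 94 84.
U+FDCCF: 4-byte form → F3 BD B3 8F.
U+F4F7: 3-byte form → EF 93 B7.
Concatenated (27 bytes): F2 A5 84 BB EC 8D 88 EF 9A A9 E8 A8 A1 F4 80 B2 B6 E2 94 84 F3 BD B3 8F EF 93 B7.

F2 A5 84 BB EC 8D 88 EF 9A A9 E8 A8 A1 F4 80 B2 B6 E2 94 84 F3 BD B3 8F EF 93 B7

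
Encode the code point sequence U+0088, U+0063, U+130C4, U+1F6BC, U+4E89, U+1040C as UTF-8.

U+0088: 2-byte form → C2 88.
U+0063: 1-byte form → 63.
U+130C4: 4-byte form → F0 93 83 84.
U+1F6BC: 4-byte form → F0 9F 9A BC.
U+4E89: 3-byte form → E4 BA 89.
U+1040C: 4-byte form → F0 90 90 8C.
Concatenated (18 bytes): C2 88 63 F0 93 83 84 F0 9F 9A BC E4 BA 89 F0 90 90 8C.

C2 88 63 F0 93 83 84 F0 9F 9A BC E4 BA 89 F0 90 90 8C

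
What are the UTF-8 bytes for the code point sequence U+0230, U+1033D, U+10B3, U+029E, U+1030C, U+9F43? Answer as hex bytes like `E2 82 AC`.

U+0230: 2-byte form → C8 B0.
U+1033D: 4-byte form → F0 90 8C BD.
U+10B3: 3-byte form → E1 82 B3.
U+029E: 2-byte form → CA 9E.
U+1030C: 4-byte form → F0 90 8C 8C.
U+9F43: 3-byte form → E9 BD 83.
Concatenated (18 bytes): C8 B0 F0 90 8C BD E1 82 B3 CA 9E F0 90 8C 8C E9 BD 83.

C8 B0 F0 90 8C BD E1 82 B3 CA 9E F0 90 8C 8C E9 BD 83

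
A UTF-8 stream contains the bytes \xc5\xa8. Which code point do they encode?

Leading byte 0xC5 = 11000101 matches 110xxxxx → 2-byte sequence.
Byte 1: 0xC5 = 11000101, payload 00101 (5 bits).
Byte 2: 0xA8 = 10101000 (10xxxxxx ✓), payload 101000.
Concatenate: 00101101000 = 0x168 (11 bits → U+0168).

U+0168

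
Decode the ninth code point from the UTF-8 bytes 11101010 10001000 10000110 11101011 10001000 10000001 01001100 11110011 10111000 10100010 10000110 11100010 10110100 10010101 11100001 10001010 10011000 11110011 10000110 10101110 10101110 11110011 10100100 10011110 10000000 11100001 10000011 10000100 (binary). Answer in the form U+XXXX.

Offset 0: leading byte 0xEA = 11101010 → 3-byte char #1 = EA 88 86.
Offset 3: leading byte 0xEB = 11101011 → 3-byte char #2 = EB 88 81.
Offset 6: leading byte 0x4C = 01001100 → 1-byte char #3 = 4C.
Offset 7: leading byte 0xF3 = 11110011 → 4-byte char #4 = F3 B8 A2 86.
Offset 11: leading byte 0xE2 = 11100010 → 3-byte char #5 = E2 B4 95.
Offset 14: leading byte 0xE1 = 11100001 → 3-byte char #6 = E1 8A 98.
Offset 17: leading byte 0xF3 = 11110011 → 4-byte char #7 = F3 86 AE AE.
Offset 21: leading byte 0xF3 = 11110011 → 4-byte char #8 = F3 A4 9E 80.
Offset 25: leading byte 0xE1 = 11100001 → 3-byte char #9 = E1 83 84.
Leading byte 0xE1 = 11100001 matches 1110xxxx → 3-byte sequence.
Byte 1: 0xE1 = 11100001, payload 0001 (4 bits).
Byte 2: 0x83 = 10000011 (10xxxxxx ✓), payload 000011.
Byte 3: 0x84 = 10000100 (10xxxxxx ✓), payload 000100.
Concatenate: 0001000011000100 = 0x10C4 (16 bits → U+10C4).

U+10C4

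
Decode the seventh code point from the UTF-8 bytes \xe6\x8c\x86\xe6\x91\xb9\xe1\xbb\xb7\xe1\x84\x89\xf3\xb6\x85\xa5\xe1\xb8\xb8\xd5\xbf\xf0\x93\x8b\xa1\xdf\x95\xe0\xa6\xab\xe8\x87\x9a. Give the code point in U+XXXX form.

Offset 0: leading byte 0xE6 = 11100110 → 3-byte char #1 = E6 8C 86.
Offset 3: leading byte 0xE6 = 11100110 → 3-byte char #2 = E6 91 B9.
Offset 6: leading byte 0xE1 = 11100001 → 3-byte char #3 = E1 BB B7.
Offset 9: leading byte 0xE1 = 11100001 → 3-byte char #4 = E1 84 89.
Offset 12: leading byte 0xF3 = 11110011 → 4-byte char #5 = F3 B6 85 A5.
Offset 16: leading byte 0xE1 = 11100001 → 3-byte char #6 = E1 B8 B8.
Offset 19: leading byte 0xD5 = 11010101 → 2-byte char #7 = D5 BF.
Leading byte 0xD5 = 11010101 matches 110xxxxx → 2-byte sequence.
Byte 1: 0xD5 = 11010101, payload 10101 (5 bits).
Byte 2: 0xBF = 10111111 (10xxxxxx ✓), payload 111111.
Concatenate: 10101111111 = 0x57F (11 bits → U+057F).

U+057F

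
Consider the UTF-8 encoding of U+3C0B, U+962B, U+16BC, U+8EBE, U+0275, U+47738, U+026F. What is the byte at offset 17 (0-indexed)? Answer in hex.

0xB8

U+3C0B → 3-byte form E3 B0 8B at offsets 0–2.
U+962B → 3-byte form E9 98 AB at offsets 3–5.
U+16BC → 3-byte form E1 9A BC at offsets 6–8.
U+8EBE → 3-byte form E8 BA BE at offsets 9–11.
U+0275 → 2-byte form C9 B5 at offsets 12–13.
U+47738 → 4-byte form F1 87 9C B8 at offsets 14–17.
Offset 17 falls in char 6's range; it's byte 4 of F1 87 9C B8 = 0xB8.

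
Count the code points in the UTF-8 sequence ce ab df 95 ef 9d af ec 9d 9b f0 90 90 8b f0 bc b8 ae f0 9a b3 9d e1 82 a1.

Byte at offset 0: 0xCE = 11001110 → 2-byte char (#1). Advance 2.
Byte at offset 2: 0xDF = 11011111 → 2-byte char (#2). Advance 2.
Byte at offset 4: 0xEF = 11101111 → 3-byte char (#3). Advance 3.
Byte at offset 7: 0xEC = 11101100 → 3-byte char (#4). Advance 3.
Byte at offset 10: 0xF0 = 11110000 → 4-byte char (#5). Advance 4.
Byte at offset 14: 0xF0 = 11110000 → 4-byte char (#6). Advance 4.
Byte at offset 18: 0xF0 = 11110000 → 4-byte char (#7). Advance 4.
Byte at offset 22: 0xE1 = 11100001 → 3-byte char (#8). Advance 3.
Reached end at offset 25 after 8 code points.

8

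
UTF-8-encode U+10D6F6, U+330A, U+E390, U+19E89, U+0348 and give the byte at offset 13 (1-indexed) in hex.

0xBA

1-indexed offset 13 is 0-indexed offset 12.
U+10D6F6 → 4-byte form F4 8D 9B B6 at offsets 0–3.
U+330A → 3-byte form E3 8C 8A at offsets 4–6.
U+E390 → 3-byte form EE 8E 90 at offsets 7–9.
U+19E89 → 4-byte form F0 99 BA 89 at offsets 10–13.
Offset 12 falls in char 4's range; it's byte 3 of F0 99 BA 89 = 0xBA.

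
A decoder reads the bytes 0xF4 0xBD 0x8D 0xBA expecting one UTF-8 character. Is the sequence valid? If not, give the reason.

Leading byte 0xF4 = 11110100 → 4-byte form.
Payload = 0x13D37A, which exceeds U+10FFFF, the maximum Unicode code point. (Leading bytes F5–FF, or F4 followed by ≥ 0x90, are invalid.)

invalid (encodes a value above U+10FFFF)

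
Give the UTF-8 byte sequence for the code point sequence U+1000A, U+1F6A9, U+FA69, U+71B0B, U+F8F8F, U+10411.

U+1000A: 4-byte form → F0 90 80 8A.
U+1F6A9: 4-byte form → F0 9F 9A A9.
U+FA69: 3-byte form → EF A9 A9.
U+71B0B: 4-byte form → F1 B1 AC 8B.
U+F8F8F: 4-byte form → F3 B8 BE 8F.
U+10411: 4-byte form → F0 90 90 91.
Concatenated (23 bytes): F0 90 80 8A F0 9F 9A A9 EF A9 A9 F1 B1 AC 8B F3 B8 BE 8F F0 90 90 91.

F0 90 80 8A F0 9F 9A A9 EF A9 A9 F1 B1 AC 8B F3 B8 BE 8F F0 90 90 91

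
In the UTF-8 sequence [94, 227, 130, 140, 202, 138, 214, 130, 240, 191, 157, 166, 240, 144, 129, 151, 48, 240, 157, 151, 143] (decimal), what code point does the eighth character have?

U+1D5CF

Offset 0: leading byte 0x5E = 01011110 → 1-byte char #1 = 5E.
Offset 1: leading byte 0xE3 = 11100011 → 3-byte char #2 = E3 82 8C.
Offset 4: leading byte 0xCA = 11001010 → 2-byte char #3 = CA 8A.
Offset 6: leading byte 0xD6 = 11010110 → 2-byte char #4 = D6 82.
Offset 8: leading byte 0xF0 = 11110000 → 4-byte char #5 = F0 BF 9D A6.
Offset 12: leading byte 0xF0 = 11110000 → 4-byte char #6 = F0 90 81 97.
Offset 16: leading byte 0x30 = 00110000 → 1-byte char #7 = 30.
Offset 17: leading byte 0xF0 = 11110000 → 4-byte char #8 = F0 9D 97 8F.
Leading byte 0xF0 = 11110000 matches 11110xxx → 4-byte sequence.
Byte 1: 0xF0 = 11110000, payload 000 (3 bits).
Byte 2: 0x9D = 10011101 (10xxxxxx ✓), payload 011101.
Byte 3: 0x97 = 10010111 (10xxxxxx ✓), payload 010111.
Byte 4: 0x8F = 10001111 (10xxxxxx ✓), payload 001111.
Concatenate: 000011101010111001111 = 0x1D5CF (21 bits → U+1D5CF).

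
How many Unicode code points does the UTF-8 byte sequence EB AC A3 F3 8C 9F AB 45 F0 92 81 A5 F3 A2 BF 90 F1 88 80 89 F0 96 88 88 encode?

Byte at offset 0: 0xEB = 11101011 → 3-byte char (#1). Advance 3.
Byte at offset 3: 0xF3 = 11110011 → 4-byte char (#2). Advance 4.
Byte at offset 7: 0x45 = 01000101 → 1-byte char (#3). Advance 1.
Byte at offset 8: 0xF0 = 11110000 → 4-byte char (#4). Advance 4.
Byte at offset 12: 0xF3 = 11110011 → 4-byte char (#5). Advance 4.
Byte at offset 16: 0xF1 = 11110001 → 4-byte char (#6). Advance 4.
Byte at offset 20: 0xF0 = 11110000 → 4-byte char (#7). Advance 4.
Reached end at offset 24 after 7 code points.

7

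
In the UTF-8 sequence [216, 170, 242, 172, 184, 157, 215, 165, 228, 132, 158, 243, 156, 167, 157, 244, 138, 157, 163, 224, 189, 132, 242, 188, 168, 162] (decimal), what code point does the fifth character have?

U+DC9DD

Offset 0: leading byte 0xD8 = 11011000 → 2-byte char #1 = D8 AA.
Offset 2: leading byte 0xF2 = 11110010 → 4-byte char #2 = F2 AC B8 9D.
Offset 6: leading byte 0xD7 = 11010111 → 2-byte char #3 = D7 A5.
Offset 8: leading byte 0xE4 = 11100100 → 3-byte char #4 = E4 84 9E.
Offset 11: leading byte 0xF3 = 11110011 → 4-byte char #5 = F3 9C A7 9D.
Leading byte 0xF3 = 11110011 matches 11110xxx → 4-byte sequence.
Byte 1: 0xF3 = 11110011, payload 011 (3 bits).
Byte 2: 0x9C = 10011100 (10xxxxxx ✓), payload 011100.
Byte 3: 0xA7 = 10100111 (10xxxxxx ✓), payload 100111.
Byte 4: 0x9D = 10011101 (10xxxxxx ✓), payload 011101.
Concatenate: 011011100100111011101 = 0xDC9DD (21 bits → U+DC9DD).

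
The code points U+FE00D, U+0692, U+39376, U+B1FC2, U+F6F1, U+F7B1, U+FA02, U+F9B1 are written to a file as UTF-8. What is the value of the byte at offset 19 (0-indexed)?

0xB1

U+FE00D → 4-byte form F3 BE 80 8D at offsets 0–3.
U+0692 → 2-byte form DA 92 at offsets 4–5.
U+39376 → 4-byte form F0 B9 8D B6 at offsets 6–9.
U+B1FC2 → 4-byte form F2 B1 BF 82 at offsets 10–13.
U+F6F1 → 3-byte form EF 9B B1 at offsets 14–16.
U+F7B1 → 3-byte form EF 9E B1 at offsets 17–19.
Offset 19 falls in char 6's range; it's byte 3 of EF 9E B1 = 0xB1.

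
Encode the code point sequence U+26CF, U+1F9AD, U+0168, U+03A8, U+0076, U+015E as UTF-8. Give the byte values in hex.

E2 9B 8F F0 9F A6 AD C5 A8 CE A8 76 C5 9E

U+26CF: 3-byte form → E2 9B 8F.
U+1F9AD: 4-byte form → F0 9F A6 AD.
U+0168: 2-byte form → C5 A8.
U+03A8: 2-byte form → CE A8.
U+0076: 1-byte form → 76.
U+015E: 2-byte form → C5 9E.
Concatenated (14 bytes): E2 9B 8F F0 9F A6 AD C5 A8 CE A8 76 C5 9E.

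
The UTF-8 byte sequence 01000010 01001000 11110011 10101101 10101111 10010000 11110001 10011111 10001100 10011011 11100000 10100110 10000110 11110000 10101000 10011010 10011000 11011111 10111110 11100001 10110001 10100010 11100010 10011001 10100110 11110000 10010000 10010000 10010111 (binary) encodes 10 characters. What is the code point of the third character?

U+EDBD0

Offset 0: leading byte 0x42 = 01000010 → 1-byte char #1 = 42.
Offset 1: leading byte 0x48 = 01001000 → 1-byte char #2 = 48.
Offset 2: leading byte 0xF3 = 11110011 → 4-byte char #3 = F3 AD AF 90.
Leading byte 0xF3 = 11110011 matches 11110xxx → 4-byte sequence.
Byte 1: 0xF3 = 11110011, payload 011 (3 bits).
Byte 2: 0xAD = 10101101 (10xxxxxx ✓), payload 101101.
Byte 3: 0xAF = 10101111 (10xxxxxx ✓), payload 101111.
Byte 4: 0x90 = 10010000 (10xxxxxx ✓), payload 010000.
Concatenate: 011101101101111010000 = 0xEDBD0 (21 bits → U+EDBD0).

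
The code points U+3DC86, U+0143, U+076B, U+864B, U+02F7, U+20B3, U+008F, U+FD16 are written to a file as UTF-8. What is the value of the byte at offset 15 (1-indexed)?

0x82

1-indexed offset 15 is 0-indexed offset 14.
U+3DC86 → 4-byte form F0 BD B2 86 at offsets 0–3.
U+0143 → 2-byte form C5 83 at offsets 4–5.
U+076B → 2-byte form DD AB at offsets 6–7.
U+864B → 3-byte form E8 99 8B at offsets 8–10.
U+02F7 → 2-byte form CB B7 at offsets 11–12.
U+20B3 → 3-byte form E2 82 B3 at offsets 13–15.
Offset 14 falls in char 6's range; it's byte 2 of E2 82 B3 = 0x82.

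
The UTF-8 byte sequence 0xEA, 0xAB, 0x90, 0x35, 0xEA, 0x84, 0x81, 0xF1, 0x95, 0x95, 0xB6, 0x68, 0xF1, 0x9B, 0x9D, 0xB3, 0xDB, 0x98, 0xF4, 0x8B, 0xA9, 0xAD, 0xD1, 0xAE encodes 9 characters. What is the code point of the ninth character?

Offset 0: leading byte 0xEA = 11101010 → 3-byte char #1 = EA AB 90.
Offset 3: leading byte 0x35 = 00110101 → 1-byte char #2 = 35.
Offset 4: leading byte 0xEA = 11101010 → 3-byte char #3 = EA 84 81.
Offset 7: leading byte 0xF1 = 11110001 → 4-byte char #4 = F1 95 95 B6.
Offset 11: leading byte 0x68 = 01101000 → 1-byte char #5 = 68.
Offset 12: leading byte 0xF1 = 11110001 → 4-byte char #6 = F1 9B 9D B3.
Offset 16: leading byte 0xDB = 11011011 → 2-byte char #7 = DB 98.
Offset 18: leading byte 0xF4 = 11110100 → 4-byte char #8 = F4 8B A9 AD.
Offset 22: leading byte 0xD1 = 11010001 → 2-byte char #9 = D1 AE.
Leading byte 0xD1 = 11010001 matches 110xxxxx → 2-byte sequence.
Byte 1: 0xD1 = 11010001, payload 10001 (5 bits).
Byte 2: 0xAE = 10101110 (10xxxxxx ✓), payload 101110.
Concatenate: 10001101110 = 0x46E (11 bits → U+046E).

U+046E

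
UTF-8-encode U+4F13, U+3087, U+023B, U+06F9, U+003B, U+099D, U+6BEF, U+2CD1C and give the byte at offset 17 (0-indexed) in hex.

U+4F13 → 3-byte form E4 BC 93 at offsets 0–2.
U+3087 → 3-byte form E3 82 87 at offsets 3–5.
U+023B → 2-byte form C8 BB at offsets 6–7.
U+06F9 → 2-byte form DB B9 at offsets 8–9.
U+003B → 1-byte form 3B at offsets 10–10.
U+099D → 3-byte form E0 A6 9D at offsets 11–13.
U+6BEF → 3-byte form E6 AF AF at offsets 14–16.
U+2CD1C → 4-byte form F0 AC B4 9C at offsets 17–20.
Offset 17 falls in char 8's range; it's byte 1 of F0 AC B4 9C = 0xF0.

0xF0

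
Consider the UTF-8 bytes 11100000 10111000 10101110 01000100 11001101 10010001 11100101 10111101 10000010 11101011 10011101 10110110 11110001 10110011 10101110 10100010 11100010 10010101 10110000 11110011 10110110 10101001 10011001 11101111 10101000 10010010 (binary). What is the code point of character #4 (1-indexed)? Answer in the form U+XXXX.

U+5F42

Offset 0: leading byte 0xE0 = 11100000 → 3-byte char #1 = E0 B8 AE.
Offset 3: leading byte 0x44 = 01000100 → 1-byte char #2 = 44.
Offset 4: leading byte 0xCD = 11001101 → 2-byte char #3 = CD 91.
Offset 6: leading byte 0xE5 = 11100101 → 3-byte char #4 = E5 BD 82.
Leading byte 0xE5 = 11100101 matches 1110xxxx → 3-byte sequence.
Byte 1: 0xE5 = 11100101, payload 0101 (4 bits).
Byte 2: 0xBD = 10111101 (10xxxxxx ✓), payload 111101.
Byte 3: 0x82 = 10000010 (10xxxxxx ✓), payload 000010.
Concatenate: 0101111101000010 = 0x5F42 (16 bits → U+5F42).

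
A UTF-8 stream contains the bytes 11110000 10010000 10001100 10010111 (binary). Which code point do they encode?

Leading byte 0xF0 = 11110000 matches 11110xxx → 4-byte sequence.
Byte 1: 0xF0 = 11110000, payload 000 (3 bits).
Byte 2: 0x90 = 10010000 (10xxxxxx ✓), payload 010000.
Byte 3: 0x8C = 10001100 (10xxxxxx ✓), payload 001100.
Byte 4: 0x97 = 10010111 (10xxxxxx ✓), payload 010111.
Concatenate: 000010000001100010111 = 0x10317 (21 bits → U+10317).

U+10317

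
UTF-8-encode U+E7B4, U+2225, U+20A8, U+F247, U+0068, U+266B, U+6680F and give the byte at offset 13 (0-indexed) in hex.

0xE2

U+E7B4 → 3-byte form EE 9E B4 at offsets 0–2.
U+2225 → 3-byte form E2 88 A5 at offsets 3–5.
U+20A8 → 3-byte form E2 82 A8 at offsets 6–8.
U+F247 → 3-byte form EF 89 87 at offsets 9–11.
U+0068 → 1-byte form 68 at offsets 12–12.
U+266B → 3-byte form E2 99 AB at offsets 13–15.
Offset 13 falls in char 6's range; it's byte 1 of E2 99 AB = 0xE2.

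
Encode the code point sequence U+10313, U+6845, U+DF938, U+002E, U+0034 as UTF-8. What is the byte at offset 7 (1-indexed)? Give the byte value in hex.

1-indexed offset 7 is 0-indexed offset 6.
U+10313 → 4-byte form F0 90 8C 93 at offsets 0–3.
U+6845 → 3-byte form E6 A1 85 at offsets 4–6.
Offset 6 falls in char 2's range; it's byte 3 of E6 A1 85 = 0x85.

0x85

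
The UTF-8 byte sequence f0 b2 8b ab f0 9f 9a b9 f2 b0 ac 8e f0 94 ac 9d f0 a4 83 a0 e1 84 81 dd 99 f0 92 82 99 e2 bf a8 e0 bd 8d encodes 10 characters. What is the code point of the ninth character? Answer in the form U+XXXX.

U+2FE8

Offset 0: leading byte 0xF0 = 11110000 → 4-byte char #1 = F0 B2 8B AB.
Offset 4: leading byte 0xF0 = 11110000 → 4-byte char #2 = F0 9F 9A B9.
Offset 8: leading byte 0xF2 = 11110010 → 4-byte char #3 = F2 B0 AC 8E.
Offset 12: leading byte 0xF0 = 11110000 → 4-byte char #4 = F0 94 AC 9D.
Offset 16: leading byte 0xF0 = 11110000 → 4-byte char #5 = F0 A4 83 A0.
Offset 20: leading byte 0xE1 = 11100001 → 3-byte char #6 = E1 84 81.
Offset 23: leading byte 0xDD = 11011101 → 2-byte char #7 = DD 99.
Offset 25: leading byte 0xF0 = 11110000 → 4-byte char #8 = F0 92 82 99.
Offset 29: leading byte 0xE2 = 11100010 → 3-byte char #9 = E2 BF A8.
Leading byte 0xE2 = 11100010 matches 1110xxxx → 3-byte sequence.
Byte 1: 0xE2 = 11100010, payload 0010 (4 bits).
Byte 2: 0xBF = 10111111 (10xxxxxx ✓), payload 111111.
Byte 3: 0xA8 = 10101000 (10xxxxxx ✓), payload 101000.
Concatenate: 0010111111101000 = 0x2FE8 (16 bits → U+2FE8).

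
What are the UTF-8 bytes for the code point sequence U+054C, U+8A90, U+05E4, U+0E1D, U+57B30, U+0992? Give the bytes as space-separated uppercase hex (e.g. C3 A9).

D5 8C E8 AA 90 D7 A4 E0 B8 9D F1 97 AC B0 E0 A6 92

U+054C: 2-byte form → D5 8C.
U+8A90: 3-byte form → E8 AA 90.
U+05E4: 2-byte form → D7 A4.
U+0E1D: 3-byte form → E0 B8 9D.
U+57B30: 4-byte form → F1 97 AC B0.
U+0992: 3-byte form → E0 A6 92.
Concatenated (17 bytes): D5 8C E8 AA 90 D7 A4 E0 B8 9D F1 97 AC B0 E0 A6 92.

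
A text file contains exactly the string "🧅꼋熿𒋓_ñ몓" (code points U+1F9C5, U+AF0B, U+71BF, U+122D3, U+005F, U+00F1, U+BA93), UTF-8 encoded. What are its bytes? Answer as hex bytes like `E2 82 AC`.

U+1F9C5: 4-byte form → F0 9F A7 85.
U+AF0B: 3-byte form → EA BC 8B.
U+71BF: 3-byte form → E7 86 BF.
U+122D3: 4-byte form → F0 92 8B 93.
U+005F: 1-byte form → 5F.
U+00F1: 2-byte form → C3 B1.
U+BA93: 3-byte form → EB AA 93.
Concatenated (20 bytes): F0 9F A7 85 EA BC 8B E7 86 BF F0 92 8B 93 5F C3 B1 EB AA 93.

F0 9F A7 85 EA BC 8B E7 86 BF F0 92 8B 93 5F C3 B1 EB AA 93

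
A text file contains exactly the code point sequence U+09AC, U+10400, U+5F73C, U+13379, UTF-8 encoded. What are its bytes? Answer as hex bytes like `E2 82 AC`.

E0 A6 AC F0 90 90 80 F1 9F 9C BC F0 93 8D B9

U+09AC: 3-byte form → E0 A6 AC.
U+10400: 4-byte form → F0 90 90 80.
U+5F73C: 4-byte form → F1 9F 9C BC.
U+13379: 4-byte form → F0 93 8D B9.
Concatenated (15 bytes): E0 A6 AC F0 90 90 80 F1 9F 9C BC F0 93 8D B9.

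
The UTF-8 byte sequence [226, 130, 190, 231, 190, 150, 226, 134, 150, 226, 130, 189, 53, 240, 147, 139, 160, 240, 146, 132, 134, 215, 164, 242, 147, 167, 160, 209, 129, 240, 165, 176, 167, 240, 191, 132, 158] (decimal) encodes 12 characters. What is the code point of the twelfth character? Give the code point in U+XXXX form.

U+3F11E

Offset 0: leading byte 0xE2 = 11100010 → 3-byte char #1 = E2 82 BE.
Offset 3: leading byte 0xE7 = 11100111 → 3-byte char #2 = E7 BE 96.
Offset 6: leading byte 0xE2 = 11100010 → 3-byte char #3 = E2 86 96.
Offset 9: leading byte 0xE2 = 11100010 → 3-byte char #4 = E2 82 BD.
Offset 12: leading byte 0x35 = 00110101 → 1-byte char #5 = 35.
Offset 13: leading byte 0xF0 = 11110000 → 4-byte char #6 = F0 93 8B A0.
Offset 17: leading byte 0xF0 = 11110000 → 4-byte char #7 = F0 92 84 86.
Offset 21: leading byte 0xD7 = 11010111 → 2-byte char #8 = D7 A4.
Offset 23: leading byte 0xF2 = 11110010 → 4-byte char #9 = F2 93 A7 A0.
Offset 27: leading byte 0xD1 = 11010001 → 2-byte char #10 = D1 81.
Offset 29: leading byte 0xF0 = 11110000 → 4-byte char #11 = F0 A5 B0 A7.
Offset 33: leading byte 0xF0 = 11110000 → 4-byte char #12 = F0 BF 84 9E.
Leading byte 0xF0 = 11110000 matches 11110xxx → 4-byte sequence.
Byte 1: 0xF0 = 11110000, payload 000 (3 bits).
Byte 2: 0xBF = 10111111 (10xxxxxx ✓), payload 111111.
Byte 3: 0x84 = 10000100 (10xxxxxx ✓), payload 000100.
Byte 4: 0x9E = 10011110 (10xxxxxx ✓), payload 011110.
Concatenate: 000111111000100011110 = 0x3F11E (21 bits → U+3F11E).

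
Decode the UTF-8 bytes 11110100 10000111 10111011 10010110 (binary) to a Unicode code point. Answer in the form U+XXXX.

U+107ED6

Leading byte 0xF4 = 11110100 matches 11110xxx → 4-byte sequence.
Byte 1: 0xF4 = 11110100, payload 100 (3 bits).
Byte 2: 0x87 = 10000111 (10xxxxxx ✓), payload 000111.
Byte 3: 0xBB = 10111011 (10xxxxxx ✓), payload 111011.
Byte 4: 0x96 = 10010110 (10xxxxxx ✓), payload 010110.
Concatenate: 100000111111011010110 = 0x107ED6 (21 bits → U+107ED6).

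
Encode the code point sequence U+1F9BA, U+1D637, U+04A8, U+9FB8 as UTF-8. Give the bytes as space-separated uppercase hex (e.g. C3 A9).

F0 9F A6 BA F0 9D 98 B7 D2 A8 E9 BE B8

U+1F9BA: 4-byte form → F0 9F A6 BA.
U+1D637: 4-byte form → F0 9D 98 B7.
U+04A8: 2-byte form → D2 A8.
U+9FB8: 3-byte form → E9 BE B8.
Concatenated (13 bytes): F0 9F A6 BA F0 9D 98 B7 D2 A8 E9 BE B8.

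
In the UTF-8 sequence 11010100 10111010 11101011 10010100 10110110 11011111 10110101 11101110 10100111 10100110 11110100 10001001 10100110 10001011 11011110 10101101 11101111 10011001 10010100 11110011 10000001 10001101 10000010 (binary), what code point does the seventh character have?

Offset 0: leading byte 0xD4 = 11010100 → 2-byte char #1 = D4 BA.
Offset 2: leading byte 0xEB = 11101011 → 3-byte char #2 = EB 94 B6.
Offset 5: leading byte 0xDF = 11011111 → 2-byte char #3 = DF B5.
Offset 7: leading byte 0xEE = 11101110 → 3-byte char #4 = EE A7 A6.
Offset 10: leading byte 0xF4 = 11110100 → 4-byte char #5 = F4 89 A6 8B.
Offset 14: leading byte 0xDE = 11011110 → 2-byte char #6 = DE AD.
Offset 16: leading byte 0xEF = 11101111 → 3-byte char #7 = EF 99 94.
Leading byte 0xEF = 11101111 matches 1110xxxx → 3-byte sequence.
Byte 1: 0xEF = 11101111, payload 1111 (4 bits).
Byte 2: 0x99 = 10011001 (10xxxxxx ✓), payload 011001.
Byte 3: 0x94 = 10010100 (10xxxxxx ✓), payload 010100.
Concatenate: 1111011001010100 = 0xF654 (16 bits → U+F654).

U+F654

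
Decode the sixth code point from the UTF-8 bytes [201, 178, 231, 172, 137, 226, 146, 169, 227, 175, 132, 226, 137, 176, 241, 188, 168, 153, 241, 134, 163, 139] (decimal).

U+7CA19

Offset 0: leading byte 0xC9 = 11001001 → 2-byte char #1 = C9 B2.
Offset 2: leading byte 0xE7 = 11100111 → 3-byte char #2 = E7 AC 89.
Offset 5: leading byte 0xE2 = 11100010 → 3-byte char #3 = E2 92 A9.
Offset 8: leading byte 0xE3 = 11100011 → 3-byte char #4 = E3 AF 84.
Offset 11: leading byte 0xE2 = 11100010 → 3-byte char #5 = E2 89 B0.
Offset 14: leading byte 0xF1 = 11110001 → 4-byte char #6 = F1 BC A8 99.
Leading byte 0xF1 = 11110001 matches 11110xxx → 4-byte sequence.
Byte 1: 0xF1 = 11110001, payload 001 (3 bits).
Byte 2: 0xBC = 10111100 (10xxxxxx ✓), payload 111100.
Byte 3: 0xA8 = 10101000 (10xxxxxx ✓), payload 101000.
Byte 4: 0x99 = 10011001 (10xxxxxx ✓), payload 011001.
Concatenate: 001111100101000011001 = 0x7CA19 (21 bits → U+7CA19).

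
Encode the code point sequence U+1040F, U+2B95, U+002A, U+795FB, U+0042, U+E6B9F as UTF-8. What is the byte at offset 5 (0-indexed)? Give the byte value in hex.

U+1040F → 4-byte form F0 90 90 8F at offsets 0–3.
U+2B95 → 3-byte form E2 AE 95 at offsets 4–6.
Offset 5 falls in char 2's range; it's byte 2 of E2 AE 95 = 0xAE.

0xAE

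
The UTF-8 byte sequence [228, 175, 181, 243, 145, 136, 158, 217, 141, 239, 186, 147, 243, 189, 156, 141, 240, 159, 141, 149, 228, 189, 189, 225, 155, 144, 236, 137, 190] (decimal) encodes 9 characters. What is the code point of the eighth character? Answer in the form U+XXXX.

U+16D0

Offset 0: leading byte 0xE4 = 11100100 → 3-byte char #1 = E4 AF B5.
Offset 3: leading byte 0xF3 = 11110011 → 4-byte char #2 = F3 91 88 9E.
Offset 7: leading byte 0xD9 = 11011001 → 2-byte char #3 = D9 8D.
Offset 9: leading byte 0xEF = 11101111 → 3-byte char #4 = EF BA 93.
Offset 12: leading byte 0xF3 = 11110011 → 4-byte char #5 = F3 BD 9C 8D.
Offset 16: leading byte 0xF0 = 11110000 → 4-byte char #6 = F0 9F 8D 95.
Offset 20: leading byte 0xE4 = 11100100 → 3-byte char #7 = E4 BD BD.
Offset 23: leading byte 0xE1 = 11100001 → 3-byte char #8 = E1 9B 90.
Leading byte 0xE1 = 11100001 matches 1110xxxx → 3-byte sequence.
Byte 1: 0xE1 = 11100001, payload 0001 (4 bits).
Byte 2: 0x9B = 10011011 (10xxxxxx ✓), payload 011011.
Byte 3: 0x90 = 10010000 (10xxxxxx ✓), payload 010000.
Concatenate: 0001011011010000 = 0x16D0 (16 bits → U+16D0).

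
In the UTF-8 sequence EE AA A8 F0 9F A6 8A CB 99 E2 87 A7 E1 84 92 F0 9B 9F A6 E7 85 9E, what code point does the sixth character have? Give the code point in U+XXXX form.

Offset 0: leading byte 0xEE = 11101110 → 3-byte char #1 = EE AA A8.
Offset 3: leading byte 0xF0 = 11110000 → 4-byte char #2 = F0 9F A6 8A.
Offset 7: leading byte 0xCB = 11001011 → 2-byte char #3 = CB 99.
Offset 9: leading byte 0xE2 = 11100010 → 3-byte char #4 = E2 87 A7.
Offset 12: leading byte 0xE1 = 11100001 → 3-byte char #5 = E1 84 92.
Offset 15: leading byte 0xF0 = 11110000 → 4-byte char #6 = F0 9B 9F A6.
Leading byte 0xF0 = 11110000 matches 11110xxx → 4-byte sequence.
Byte 1: 0xF0 = 11110000, payload 000 (3 bits).
Byte 2: 0x9B = 10011011 (10xxxxxx ✓), payload 011011.
Byte 3: 0x9F = 10011111 (10xxxxxx ✓), payload 011111.
Byte 4: 0xA6 = 10100110 (10xxxxxx ✓), payload 100110.
Concatenate: 000011011011111100110 = 0x1B7E6 (21 bits → U+1B7E6).

U+1B7E6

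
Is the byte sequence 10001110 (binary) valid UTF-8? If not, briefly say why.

invalid (continuation byte with no leading byte)

Byte 0x8E = 10001110 has the form 10xxxxxx — a continuation byte — but there is no preceding leading byte.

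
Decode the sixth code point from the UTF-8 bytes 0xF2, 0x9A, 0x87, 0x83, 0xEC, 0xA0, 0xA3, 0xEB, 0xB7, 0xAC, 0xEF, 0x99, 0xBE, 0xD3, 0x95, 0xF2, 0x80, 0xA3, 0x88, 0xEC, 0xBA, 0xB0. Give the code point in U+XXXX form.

U+808C8

Offset 0: leading byte 0xF2 = 11110010 → 4-byte char #1 = F2 9A 87 83.
Offset 4: leading byte 0xEC = 11101100 → 3-byte char #2 = EC A0 A3.
Offset 7: leading byte 0xEB = 11101011 → 3-byte char #3 = EB B7 AC.
Offset 10: leading byte 0xEF = 11101111 → 3-byte char #4 = EF 99 BE.
Offset 13: leading byte 0xD3 = 11010011 → 2-byte char #5 = D3 95.
Offset 15: leading byte 0xF2 = 11110010 → 4-byte char #6 = F2 80 A3 88.
Leading byte 0xF2 = 11110010 matches 11110xxx → 4-byte sequence.
Byte 1: 0xF2 = 11110010, payload 010 (3 bits).
Byte 2: 0x80 = 10000000 (10xxxxxx ✓), payload 000000.
Byte 3: 0xA3 = 10100011 (10xxxxxx ✓), payload 100011.
Byte 4: 0x88 = 10001000 (10xxxxxx ✓), payload 001000.
Concatenate: 010000000100011001000 = 0x808C8 (21 bits → U+808C8).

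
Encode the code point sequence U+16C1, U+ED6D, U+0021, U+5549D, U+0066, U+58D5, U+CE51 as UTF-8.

U+16C1: 3-byte form → E1 9B 81.
U+ED6D: 3-byte form → EE B5 AD.
U+0021: 1-byte form → 21.
U+5549D: 4-byte form → F1 95 92 9D.
U+0066: 1-byte form → 66.
U+58D5: 3-byte form → E5 A3 95.
U+CE51: 3-byte form → EC B9 91.
Concatenated (18 bytes): E1 9B 81 EE B5 AD 21 F1 95 92 9D 66 E5 A3 95 EC B9 91.

E1 9B 81 EE B5 AD 21 F1 95 92 9D 66 E5 A3 95 EC B9 91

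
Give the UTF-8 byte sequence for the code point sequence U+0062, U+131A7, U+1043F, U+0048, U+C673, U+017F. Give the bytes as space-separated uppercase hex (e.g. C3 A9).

62 F0 93 86 A7 F0 90 90 BF 48 EC 99 B3 C5 BF

U+0062: 1-byte form → 62.
U+131A7: 4-byte form → F0 93 86 A7.
U+1043F: 4-byte form → F0 90 90 BF.
U+0048: 1-byte form → 48.
U+C673: 3-byte form → EC 99 B3.
U+017F: 2-byte form → C5 BF.
Concatenated (15 bytes): 62 F0 93 86 A7 F0 90 90 BF 48 EC 99 B3 C5 BF.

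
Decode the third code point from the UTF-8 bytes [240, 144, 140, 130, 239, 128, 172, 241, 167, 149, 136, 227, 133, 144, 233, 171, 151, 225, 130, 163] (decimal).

U+67548

Offset 0: leading byte 0xF0 = 11110000 → 4-byte char #1 = F0 90 8C 82.
Offset 4: leading byte 0xEF = 11101111 → 3-byte char #2 = EF 80 AC.
Offset 7: leading byte 0xF1 = 11110001 → 4-byte char #3 = F1 A7 95 88.
Leading byte 0xF1 = 11110001 matches 11110xxx → 4-byte sequence.
Byte 1: 0xF1 = 11110001, payload 001 (3 bits).
Byte 2: 0xA7 = 10100111 (10xxxxxx ✓), payload 100111.
Byte 3: 0x95 = 10010101 (10xxxxxx ✓), payload 010101.
Byte 4: 0x88 = 10001000 (10xxxxxx ✓), payload 001000.
Concatenate: 001100111010101001000 = 0x67548 (21 bits → U+67548).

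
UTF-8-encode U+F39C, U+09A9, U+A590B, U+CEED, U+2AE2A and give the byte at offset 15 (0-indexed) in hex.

U+F39C → 3-byte form EF 8E 9C at offsets 0–2.
U+09A9 → 3-byte form E0 A6 A9 at offsets 3–5.
U+A590B → 4-byte form F2 A5 A4 8B at offsets 6–9.
U+CEED → 3-byte form EC BB AD at offsets 10–12.
U+2AE2A → 4-byte form F0 AA B8 AA at offsets 13–16.
Offset 15 falls in char 5's range; it's byte 3 of F0 AA B8 AA = 0xB8.

0xB8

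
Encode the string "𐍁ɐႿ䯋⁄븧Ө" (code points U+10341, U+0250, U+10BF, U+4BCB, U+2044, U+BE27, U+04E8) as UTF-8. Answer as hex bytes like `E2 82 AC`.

F0 90 8D 81 C9 90 E1 82 BF E4 AF 8B E2 81 84 EB B8 A7 D3 A8

U+10341: 4-byte form → F0 90 8D 81.
U+0250: 2-byte form → C9 90.
U+10BF: 3-byte form → E1 82 BF.
U+4BCB: 3-byte form → E4 AF 8B.
U+2044: 3-byte form → E2 81 84.
U+BE27: 3-byte form → EB B8 A7.
U+04E8: 2-byte form → D3 A8.
Concatenated (20 bytes): F0 90 8D 81 C9 90 E1 82 BF E4 AF 8B E2 81 84 EB B8 A7 D3 A8.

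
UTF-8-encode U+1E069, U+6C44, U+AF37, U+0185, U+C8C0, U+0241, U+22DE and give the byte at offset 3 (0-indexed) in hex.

0xA9

U+1E069 → 4-byte form F0 9E 81 A9 at offsets 0–3.
Offset 3 falls in char 1's range; it's byte 4 of F0 9E 81 A9 = 0xA9.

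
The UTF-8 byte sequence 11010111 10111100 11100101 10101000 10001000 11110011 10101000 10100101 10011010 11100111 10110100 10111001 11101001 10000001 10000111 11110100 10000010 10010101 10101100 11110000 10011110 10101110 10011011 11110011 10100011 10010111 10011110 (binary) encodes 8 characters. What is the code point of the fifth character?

Offset 0: leading byte 0xD7 = 11010111 → 2-byte char #1 = D7 BC.
Offset 2: leading byte 0xE5 = 11100101 → 3-byte char #2 = E5 A8 88.
Offset 5: leading byte 0xF3 = 11110011 → 4-byte char #3 = F3 A8 A5 9A.
Offset 9: leading byte 0xE7 = 11100111 → 3-byte char #4 = E7 B4 B9.
Offset 12: leading byte 0xE9 = 11101001 → 3-byte char #5 = E9 81 87.
Leading byte 0xE9 = 11101001 matches 1110xxxx → 3-byte sequence.
Byte 1: 0xE9 = 11101001, payload 1001 (4 bits).
Byte 2: 0x81 = 10000001 (10xxxxxx ✓), payload 000001.
Byte 3: 0x87 = 10000111 (10xxxxxx ✓), payload 000111.
Concatenate: 1001000001000111 = 0x9047 (16 bits → U+9047).

U+9047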